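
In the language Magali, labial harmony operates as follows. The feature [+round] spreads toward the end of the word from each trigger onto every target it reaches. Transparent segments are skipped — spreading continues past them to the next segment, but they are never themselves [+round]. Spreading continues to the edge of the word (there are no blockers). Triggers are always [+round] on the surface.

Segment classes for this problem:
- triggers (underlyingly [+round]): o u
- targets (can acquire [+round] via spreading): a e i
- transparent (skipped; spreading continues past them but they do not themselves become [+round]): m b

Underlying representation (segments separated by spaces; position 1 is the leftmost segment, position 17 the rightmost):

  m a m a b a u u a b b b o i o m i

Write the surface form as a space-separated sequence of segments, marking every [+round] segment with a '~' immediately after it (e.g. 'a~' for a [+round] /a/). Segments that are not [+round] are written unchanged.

m a m a b a u~ u~ a~ b b b o~ i~ o~ m i~

From /u/ at 7 rightward: 8 /u/ is itself a trigger — this domain ends here.
From /u/ at 8 rightward: 9 /a/ → [+round]; 10 /b/ transparent; 11 /b/ transparent; 12 /b/ transparent; 13 /o/ is itself a trigger — this domain ends here.
From /o/ at 13 rightward: 14 /i/ → [+round]; 15 /o/ is itself a trigger — this domain ends here.
From /o/ at 15 rightward: 16 /m/ transparent; 17 /i/ → [+round]; word edge.
Targets with no active source: positions 2 4 6 stay [-round].
[+round] positions on the surface: 7 8 9 13 14 15 17.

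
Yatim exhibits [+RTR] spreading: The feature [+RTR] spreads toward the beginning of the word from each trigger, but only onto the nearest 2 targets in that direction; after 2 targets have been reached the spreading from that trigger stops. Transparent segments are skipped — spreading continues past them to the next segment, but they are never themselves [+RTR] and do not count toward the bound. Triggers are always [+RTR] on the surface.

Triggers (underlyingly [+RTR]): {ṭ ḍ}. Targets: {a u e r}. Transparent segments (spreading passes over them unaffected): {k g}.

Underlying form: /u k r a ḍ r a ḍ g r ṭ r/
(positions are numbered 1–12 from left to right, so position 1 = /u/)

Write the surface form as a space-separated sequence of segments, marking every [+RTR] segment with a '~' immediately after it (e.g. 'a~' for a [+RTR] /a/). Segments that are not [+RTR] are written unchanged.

u k r~ a~ ḍ~ r~ a~ ḍ~ g r~ ṭ~ r

From /ḍ/ at 5 leftward: 4 /a/ → [+RTR]; 3 /r/ → [+RTR]; bound reached.
From /ḍ/ at 8 leftward: 7 /a/ → [+RTR]; 6 /r/ → [+RTR]; bound reached.
From /ṭ/ at 11 leftward: 10 /r/ → [+RTR]; 9 /g/ transparent; 8 /ḍ/ is itself a trigger — this domain ends here.
Targets with no active source: positions 1 12 stay [-emphatic].
[+RTR] positions on the surface: 3 4 5 6 7 8 10 11.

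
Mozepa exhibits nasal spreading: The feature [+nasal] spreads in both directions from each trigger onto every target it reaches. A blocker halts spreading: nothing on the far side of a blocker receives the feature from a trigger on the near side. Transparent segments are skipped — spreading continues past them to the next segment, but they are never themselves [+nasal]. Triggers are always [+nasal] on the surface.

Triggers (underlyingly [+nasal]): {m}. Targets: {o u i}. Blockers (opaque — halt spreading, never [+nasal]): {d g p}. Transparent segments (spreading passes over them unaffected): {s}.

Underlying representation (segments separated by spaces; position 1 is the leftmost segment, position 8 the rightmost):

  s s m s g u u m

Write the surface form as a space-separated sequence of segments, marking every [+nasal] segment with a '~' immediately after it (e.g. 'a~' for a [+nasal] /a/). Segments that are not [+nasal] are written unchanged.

From /m/ at 3 rightward: 4 /s/ transparent; 5 /g/ blocks.
From /m/ at 3 leftward: 2 /s/ transparent; 1 /s/ transparent; word edge.
From /m/ at 8 rightward: word edge.
From /m/ at 8 leftward: 7 /u/ → [+nasal]; 6 /u/ → [+nasal]; 5 /g/ blocks.
[+nasal] positions on the surface: 3 6 7 8.

s s m~ s g u~ u~ m~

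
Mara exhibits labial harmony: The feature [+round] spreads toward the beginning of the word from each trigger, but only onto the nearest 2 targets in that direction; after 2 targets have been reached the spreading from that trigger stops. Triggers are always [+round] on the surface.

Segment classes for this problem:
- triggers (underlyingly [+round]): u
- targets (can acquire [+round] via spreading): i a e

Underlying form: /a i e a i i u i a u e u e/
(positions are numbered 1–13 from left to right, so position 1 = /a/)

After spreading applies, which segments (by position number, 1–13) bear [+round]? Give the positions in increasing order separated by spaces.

From /u/ at 7 leftward: 6 /i/ → [+round]; 5 /i/ → [+round]; bound reached.
From /u/ at 10 leftward: 9 /a/ → [+round]; 8 /i/ → [+round]; bound reached.
From /u/ at 12 leftward: 11 /e/ → [+round]; 10 /u/ is itself a trigger — this domain ends here.
Targets with no active source: positions 1 2 3 4 13 stay [-round].

5 6 7 8 9 10 11 12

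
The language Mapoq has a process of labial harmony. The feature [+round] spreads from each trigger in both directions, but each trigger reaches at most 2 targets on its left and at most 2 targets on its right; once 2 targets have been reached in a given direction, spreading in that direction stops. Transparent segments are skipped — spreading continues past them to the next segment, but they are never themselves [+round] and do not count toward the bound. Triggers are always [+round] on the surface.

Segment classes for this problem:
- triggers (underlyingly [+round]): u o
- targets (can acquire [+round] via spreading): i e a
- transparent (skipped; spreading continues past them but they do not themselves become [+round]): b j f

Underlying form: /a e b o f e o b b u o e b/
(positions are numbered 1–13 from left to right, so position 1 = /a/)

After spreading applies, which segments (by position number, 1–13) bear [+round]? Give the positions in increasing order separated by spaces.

From /o/ at 4 rightward: 5 /f/ transparent; 6 /e/ → [+round]; 7 /o/ is itself a trigger — this domain ends here.
From /o/ at 4 leftward: 3 /b/ transparent; 2 /e/ → [+round]; 1 /a/ → [+round]; bound reached.
From /o/ at 7 rightward: 8 /b/ transparent; 9 /b/ transparent; 10 /u/ is itself a trigger — this domain ends here.
From /o/ at 7 leftward: 6 /e/ → [+round]; 5 /f/ transparent; 4 /o/ is itself a trigger — this domain ends here.
From /u/ at 10 rightward: 11 /o/ is itself a trigger — this domain ends here.
From /u/ at 10 leftward: 9 /b/ transparent; 8 /b/ transparent; 7 /o/ is itself a trigger — this domain ends here.
From /o/ at 11 rightward: 12 /e/ → [+round]; 13 /b/ transparent; word edge.
From /o/ at 11 leftward: 10 /u/ is itself a trigger — this domain ends here.

1 2 4 6 7 10 11 12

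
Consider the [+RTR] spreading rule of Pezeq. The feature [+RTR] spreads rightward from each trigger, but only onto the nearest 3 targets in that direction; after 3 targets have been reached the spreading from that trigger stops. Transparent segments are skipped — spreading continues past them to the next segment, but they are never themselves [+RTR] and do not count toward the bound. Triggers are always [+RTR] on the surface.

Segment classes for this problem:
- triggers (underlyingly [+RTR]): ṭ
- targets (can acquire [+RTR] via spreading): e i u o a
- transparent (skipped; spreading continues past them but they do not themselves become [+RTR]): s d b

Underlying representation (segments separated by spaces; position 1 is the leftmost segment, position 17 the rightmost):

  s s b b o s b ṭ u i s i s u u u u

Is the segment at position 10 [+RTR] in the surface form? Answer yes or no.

From /ṭ/ at 8 rightward: 9 /u/ → [+RTR]; 10 /i/ → [+RTR]; 11 /s/ transparent; 12 /i/ → [+RTR]; bound reached.
Targets with no active source: positions 5 14 15 16 17 stay [-emphatic].
[+RTR] positions on the surface: 8 9 10 12.

yes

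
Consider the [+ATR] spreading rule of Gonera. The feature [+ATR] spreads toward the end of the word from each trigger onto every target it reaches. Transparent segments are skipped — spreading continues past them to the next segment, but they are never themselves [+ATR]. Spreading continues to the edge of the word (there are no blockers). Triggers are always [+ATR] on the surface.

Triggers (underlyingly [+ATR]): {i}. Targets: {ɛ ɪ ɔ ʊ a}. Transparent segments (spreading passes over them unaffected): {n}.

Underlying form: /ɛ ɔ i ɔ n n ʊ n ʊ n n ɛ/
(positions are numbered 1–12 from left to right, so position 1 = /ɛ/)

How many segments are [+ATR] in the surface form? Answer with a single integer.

5

From /i/ at 3 rightward: 4 /ɔ/ → [+ATR]; 5 /n/ transparent; 6 /n/ transparent; 7 /ʊ/ → [+ATR]; 8 /n/ transparent; 9 /ʊ/ → [+ATR]; 10 /n/ transparent; 11 /n/ transparent; 12 /ɛ/ → [+ATR]; word edge.
Targets with no active source: positions 1 2 stay [-ATR].
[+ATR] positions on the surface: 3 4 7 9 12.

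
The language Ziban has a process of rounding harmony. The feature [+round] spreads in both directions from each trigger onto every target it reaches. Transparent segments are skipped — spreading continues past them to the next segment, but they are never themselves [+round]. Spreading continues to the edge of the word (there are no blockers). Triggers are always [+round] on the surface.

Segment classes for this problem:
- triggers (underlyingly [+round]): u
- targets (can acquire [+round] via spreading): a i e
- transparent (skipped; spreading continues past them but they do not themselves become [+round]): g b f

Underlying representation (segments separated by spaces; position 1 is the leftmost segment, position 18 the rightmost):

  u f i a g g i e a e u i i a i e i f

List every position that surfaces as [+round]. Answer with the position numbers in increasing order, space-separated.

From /u/ at 1 rightward: 2 /f/ transparent; 3 /i/ → [+round]; 4 /a/ → [+round]; 5 /g/ transparent; 6 /g/ transparent; 7 /i/ → [+round]; 8 /e/ → [+round]; 9 /a/ → [+round]; 10 /e/ → [+round]; 11 /u/ is itself a trigger — this domain ends here.
From /u/ at 1 leftward: word edge.
From /u/ at 11 rightward: 12 /i/ → [+round]; 13 /i/ → [+round]; 14 /a/ → [+round]; 15 /i/ → [+round]; 16 /e/ → [+round]; 17 /i/ → [+round]; 18 /f/ transparent; word edge.
From /u/ at 11 leftward: 10 /e/ → [+round]; 9 /a/ → [+round]; 8 /e/ → [+round]; 7 /i/ → [+round]; 6 /g/ transparent; 5 /g/ transparent; 4 /a/ → [+round]; 3 /i/ → [+round]; 2 /f/ transparent; 1 /u/ is itself a trigger — this domain ends here.

1 3 4 7 8 9 10 11 12 13 14 15 16 17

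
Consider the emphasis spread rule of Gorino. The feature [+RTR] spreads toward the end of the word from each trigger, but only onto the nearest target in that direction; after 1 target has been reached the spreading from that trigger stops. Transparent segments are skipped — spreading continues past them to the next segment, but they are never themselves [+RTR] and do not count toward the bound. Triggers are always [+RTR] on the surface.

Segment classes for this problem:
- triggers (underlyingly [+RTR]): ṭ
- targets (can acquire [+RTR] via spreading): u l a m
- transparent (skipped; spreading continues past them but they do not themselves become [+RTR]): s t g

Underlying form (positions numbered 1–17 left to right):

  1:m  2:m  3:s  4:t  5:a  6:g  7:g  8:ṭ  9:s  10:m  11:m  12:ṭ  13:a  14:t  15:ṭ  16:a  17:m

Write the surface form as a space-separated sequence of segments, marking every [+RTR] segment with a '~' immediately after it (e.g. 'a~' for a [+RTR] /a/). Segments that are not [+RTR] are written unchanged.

m m s t a g g ṭ~ s m~ m ṭ~ a~ t ṭ~ a~ m

From /ṭ/ at 8 rightward: 9 /s/ transparent; 10 /m/ → [+RTR]; bound reached.
From /ṭ/ at 12 rightward: 13 /a/ → [+RTR]; bound reached.
From /ṭ/ at 15 rightward: 16 /a/ → [+RTR]; bound reached.
Targets with no active source: positions 1 2 5 11 17 stay [-emphatic].
[+RTR] positions on the surface: 8 10 12 13 15 16.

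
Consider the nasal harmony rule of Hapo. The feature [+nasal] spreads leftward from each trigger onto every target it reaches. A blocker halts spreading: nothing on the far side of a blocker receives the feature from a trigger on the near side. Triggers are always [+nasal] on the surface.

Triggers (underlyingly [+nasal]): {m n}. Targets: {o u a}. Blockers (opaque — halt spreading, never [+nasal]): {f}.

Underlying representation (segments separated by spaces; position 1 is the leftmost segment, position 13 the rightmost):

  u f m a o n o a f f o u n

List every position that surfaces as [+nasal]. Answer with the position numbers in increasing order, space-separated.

3 4 5 6 11 12 13

From /m/ at 3 leftward: 2 /f/ blocks.
From /n/ at 6 leftward: 5 /o/ → [+nasal]; 4 /a/ → [+nasal]; 3 /m/ is itself a trigger — this domain ends here.
From /n/ at 13 leftward: 12 /u/ → [+nasal]; 11 /o/ → [+nasal]; 10 /f/ blocks.
Targets with no active source: positions 1 7 8 stay [-nasal].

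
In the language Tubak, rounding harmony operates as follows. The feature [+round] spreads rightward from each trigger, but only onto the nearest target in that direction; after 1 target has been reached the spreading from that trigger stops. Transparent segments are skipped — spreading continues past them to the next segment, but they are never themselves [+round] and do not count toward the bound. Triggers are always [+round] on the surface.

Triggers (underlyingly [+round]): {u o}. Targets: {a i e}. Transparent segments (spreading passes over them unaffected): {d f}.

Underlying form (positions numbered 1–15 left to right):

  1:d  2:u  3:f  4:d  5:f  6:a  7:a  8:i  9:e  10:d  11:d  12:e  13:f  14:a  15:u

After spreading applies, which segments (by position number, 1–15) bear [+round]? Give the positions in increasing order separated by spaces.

2 6 15

From /u/ at 2 rightward: 3 /f/ transparent; 4 /d/ transparent; 5 /f/ transparent; 6 /a/ → [+round]; bound reached.
From /u/ at 15 rightward: word edge.
Targets with no active source: positions 7 8 9 12 14 stay [-round].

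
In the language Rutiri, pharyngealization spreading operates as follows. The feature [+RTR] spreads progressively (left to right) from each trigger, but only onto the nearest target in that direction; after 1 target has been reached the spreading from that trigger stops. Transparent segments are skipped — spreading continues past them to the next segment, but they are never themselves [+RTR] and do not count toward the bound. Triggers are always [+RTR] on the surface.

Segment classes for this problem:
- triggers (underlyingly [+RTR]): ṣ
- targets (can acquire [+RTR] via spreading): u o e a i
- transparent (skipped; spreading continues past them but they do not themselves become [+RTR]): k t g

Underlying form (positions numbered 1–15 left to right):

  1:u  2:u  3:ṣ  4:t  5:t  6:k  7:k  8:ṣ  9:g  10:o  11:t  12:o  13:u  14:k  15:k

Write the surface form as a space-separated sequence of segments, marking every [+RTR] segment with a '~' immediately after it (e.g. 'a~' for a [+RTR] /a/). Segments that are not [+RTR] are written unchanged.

u u ṣ~ t t k k ṣ~ g o~ t o u k k

From /ṣ/ at 3 rightward: 4 /t/ transparent; 5 /t/ transparent; 6 /k/ transparent; 7 /k/ transparent; 8 /ṣ/ is itself a trigger — this domain ends here.
From /ṣ/ at 8 rightward: 9 /g/ transparent; 10 /o/ → [+RTR]; bound reached.
Targets with no active source: positions 1 2 12 13 stay [-emphatic].
[+RTR] positions on the surface: 3 8 10.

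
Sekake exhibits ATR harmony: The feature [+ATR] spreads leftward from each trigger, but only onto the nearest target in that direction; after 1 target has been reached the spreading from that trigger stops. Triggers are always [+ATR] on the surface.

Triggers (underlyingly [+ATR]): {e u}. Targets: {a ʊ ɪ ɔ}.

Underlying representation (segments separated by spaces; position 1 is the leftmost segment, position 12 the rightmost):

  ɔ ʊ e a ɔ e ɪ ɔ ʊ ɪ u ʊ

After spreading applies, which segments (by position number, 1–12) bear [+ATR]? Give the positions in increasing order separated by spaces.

2 3 5 6 10 11

From /e/ at 3 leftward: 2 /ʊ/ → [+ATR]; bound reached.
From /e/ at 6 leftward: 5 /ɔ/ → [+ATR]; bound reached.
From /u/ at 11 leftward: 10 /ɪ/ → [+ATR]; bound reached.
Targets with no active source: positions 1 4 7 8 9 12 stay [-ATR].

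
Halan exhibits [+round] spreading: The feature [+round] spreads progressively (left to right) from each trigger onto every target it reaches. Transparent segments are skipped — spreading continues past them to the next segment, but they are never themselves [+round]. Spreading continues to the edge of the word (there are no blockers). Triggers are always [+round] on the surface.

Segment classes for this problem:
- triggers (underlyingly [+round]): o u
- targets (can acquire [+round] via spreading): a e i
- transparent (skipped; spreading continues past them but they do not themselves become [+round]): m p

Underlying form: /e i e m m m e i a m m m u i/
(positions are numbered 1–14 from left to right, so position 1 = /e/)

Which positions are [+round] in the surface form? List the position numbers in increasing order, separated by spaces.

13 14

From /u/ at 13 rightward: 14 /i/ → [+round]; word edge.
Targets with no active source: positions 1 2 3 7 8 9 stay [-round].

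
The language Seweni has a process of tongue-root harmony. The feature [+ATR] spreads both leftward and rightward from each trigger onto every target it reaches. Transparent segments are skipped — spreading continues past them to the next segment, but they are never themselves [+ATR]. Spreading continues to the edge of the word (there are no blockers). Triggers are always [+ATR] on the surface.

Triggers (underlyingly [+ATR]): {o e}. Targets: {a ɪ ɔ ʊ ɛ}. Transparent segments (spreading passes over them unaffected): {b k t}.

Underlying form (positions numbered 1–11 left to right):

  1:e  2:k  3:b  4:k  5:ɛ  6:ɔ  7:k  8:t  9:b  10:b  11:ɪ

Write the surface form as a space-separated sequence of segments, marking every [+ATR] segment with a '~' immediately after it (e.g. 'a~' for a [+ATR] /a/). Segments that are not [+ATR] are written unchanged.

From /e/ at 1 rightward: 2 /k/ transparent; 3 /b/ transparent; 4 /k/ transparent; 5 /ɛ/ → [+ATR]; 6 /ɔ/ → [+ATR]; 7 /k/ transparent; 8 /t/ transparent; 9 /b/ transparent; 10 /b/ transparent; 11 /ɪ/ → [+ATR]; word edge.
From /e/ at 1 leftward: word edge.
[+ATR] positions on the surface: 1 5 6 11.

e~ k b k ɛ~ ɔ~ k t b b ɪ~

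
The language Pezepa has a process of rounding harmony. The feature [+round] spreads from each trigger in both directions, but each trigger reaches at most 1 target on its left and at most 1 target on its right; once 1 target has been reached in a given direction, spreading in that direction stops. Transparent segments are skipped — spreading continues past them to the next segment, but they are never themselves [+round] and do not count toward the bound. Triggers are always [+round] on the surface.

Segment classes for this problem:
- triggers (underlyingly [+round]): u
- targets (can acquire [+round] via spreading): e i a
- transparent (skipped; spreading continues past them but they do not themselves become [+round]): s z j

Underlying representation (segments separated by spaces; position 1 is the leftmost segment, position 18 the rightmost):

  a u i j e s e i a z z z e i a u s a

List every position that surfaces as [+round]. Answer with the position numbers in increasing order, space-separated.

1 2 3 15 16 18

From /u/ at 2 rightward: 3 /i/ → [+round]; bound reached.
From /u/ at 2 leftward: 1 /a/ → [+round]; bound reached.
From /u/ at 16 rightward: 17 /s/ transparent; 18 /a/ → [+round]; bound reached.
From /u/ at 16 leftward: 15 /a/ → [+round]; bound reached.
Targets with no active source: positions 5 7 8 9 13 14 stay [-round].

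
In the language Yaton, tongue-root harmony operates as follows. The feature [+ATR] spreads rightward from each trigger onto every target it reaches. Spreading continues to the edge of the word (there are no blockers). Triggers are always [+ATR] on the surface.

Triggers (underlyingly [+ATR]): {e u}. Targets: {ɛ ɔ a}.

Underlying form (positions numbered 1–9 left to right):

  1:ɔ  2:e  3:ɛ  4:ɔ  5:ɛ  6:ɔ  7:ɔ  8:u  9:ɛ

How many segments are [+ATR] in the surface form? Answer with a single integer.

8

From /e/ at 2 rightward: 3 /ɛ/ → [+ATR]; 4 /ɔ/ → [+ATR]; 5 /ɛ/ → [+ATR]; 6 /ɔ/ → [+ATR]; 7 /ɔ/ → [+ATR]; 8 /u/ is itself a trigger — this domain ends here.
From /u/ at 8 rightward: 9 /ɛ/ → [+ATR]; word edge.
Target with no active source: position 1 stays [-ATR].
[+ATR] positions on the surface: 2 3 4 5 6 7 8 9.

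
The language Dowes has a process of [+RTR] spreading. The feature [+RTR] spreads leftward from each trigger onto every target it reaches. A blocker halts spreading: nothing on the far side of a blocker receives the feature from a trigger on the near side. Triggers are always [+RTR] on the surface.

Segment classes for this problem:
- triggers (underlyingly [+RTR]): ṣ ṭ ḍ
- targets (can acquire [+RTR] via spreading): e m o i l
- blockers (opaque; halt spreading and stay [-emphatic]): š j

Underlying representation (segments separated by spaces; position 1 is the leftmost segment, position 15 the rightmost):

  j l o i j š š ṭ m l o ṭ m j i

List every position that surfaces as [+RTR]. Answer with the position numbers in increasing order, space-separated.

From /ṭ/ at 8 leftward: 7 /š/ blocks.
From /ṭ/ at 12 leftward: 11 /o/ → [+RTR]; 10 /l/ → [+RTR]; 9 /m/ → [+RTR]; 8 /ṭ/ is itself a trigger — this domain ends here.
Targets with no active source: positions 2 3 4 13 15 stay [-emphatic].

8 9 10 11 12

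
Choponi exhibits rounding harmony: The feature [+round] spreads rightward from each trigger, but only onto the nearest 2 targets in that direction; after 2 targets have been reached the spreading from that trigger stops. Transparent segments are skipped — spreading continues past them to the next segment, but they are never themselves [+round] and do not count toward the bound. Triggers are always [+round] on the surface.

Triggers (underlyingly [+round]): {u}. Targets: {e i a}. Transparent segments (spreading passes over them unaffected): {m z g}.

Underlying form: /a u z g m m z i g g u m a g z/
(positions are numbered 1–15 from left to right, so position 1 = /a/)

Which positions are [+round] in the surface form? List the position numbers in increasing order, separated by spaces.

From /u/ at 2 rightward: 3 /z/ transparent; 4 /g/ transparent; 5 /m/ transparent; 6 /m/ transparent; 7 /z/ transparent; 8 /i/ → [+round]; 9 /g/ transparent; 10 /g/ transparent; 11 /u/ is itself a trigger — this domain ends here.
From /u/ at 11 rightward: 12 /m/ transparent; 13 /a/ → [+round]; 14 /g/ transparent; 15 /z/ transparent; word edge.
Target with no active source: position 1 stays [-round].

2 8 11 13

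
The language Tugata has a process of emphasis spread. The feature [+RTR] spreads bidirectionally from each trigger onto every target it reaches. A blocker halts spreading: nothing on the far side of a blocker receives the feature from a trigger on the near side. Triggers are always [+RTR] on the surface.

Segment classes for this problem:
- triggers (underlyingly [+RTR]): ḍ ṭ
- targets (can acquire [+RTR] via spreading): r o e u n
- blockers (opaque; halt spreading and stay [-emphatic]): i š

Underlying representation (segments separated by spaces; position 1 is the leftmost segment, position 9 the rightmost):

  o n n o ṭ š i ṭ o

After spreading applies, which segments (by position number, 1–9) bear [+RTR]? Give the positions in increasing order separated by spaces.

1 2 3 4 5 8 9

From /ṭ/ at 5 rightward: 6 /š/ blocks.
From /ṭ/ at 5 leftward: 4 /o/ → [+RTR]; 3 /n/ → [+RTR]; 2 /n/ → [+RTR]; 1 /o/ → [+RTR]; word edge.
From /ṭ/ at 8 rightward: 9 /o/ → [+RTR]; word edge.
From /ṭ/ at 8 leftward: 7 /i/ blocks.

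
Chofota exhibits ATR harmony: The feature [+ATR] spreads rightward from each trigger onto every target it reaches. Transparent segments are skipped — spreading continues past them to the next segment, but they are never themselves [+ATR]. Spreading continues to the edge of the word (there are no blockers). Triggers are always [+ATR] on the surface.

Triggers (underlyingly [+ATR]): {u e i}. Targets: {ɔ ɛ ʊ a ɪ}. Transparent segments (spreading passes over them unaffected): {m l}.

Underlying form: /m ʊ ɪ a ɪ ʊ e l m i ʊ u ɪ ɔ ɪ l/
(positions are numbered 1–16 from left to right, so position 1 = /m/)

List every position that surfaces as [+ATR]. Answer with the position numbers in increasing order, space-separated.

From /e/ at 7 rightward: 8 /l/ transparent; 9 /m/ transparent; 10 /i/ is itself a trigger — this domain ends here.
From /i/ at 10 rightward: 11 /ʊ/ → [+ATR]; 12 /u/ is itself a trigger — this domain ends here.
From /u/ at 12 rightward: 13 /ɪ/ → [+ATR]; 14 /ɔ/ → [+ATR]; 15 /ɪ/ → [+ATR]; 16 /l/ transparent; word edge.
Targets with no active source: positions 2 3 4 5 6 stay [-ATR].

7 10 11 12 13 14 15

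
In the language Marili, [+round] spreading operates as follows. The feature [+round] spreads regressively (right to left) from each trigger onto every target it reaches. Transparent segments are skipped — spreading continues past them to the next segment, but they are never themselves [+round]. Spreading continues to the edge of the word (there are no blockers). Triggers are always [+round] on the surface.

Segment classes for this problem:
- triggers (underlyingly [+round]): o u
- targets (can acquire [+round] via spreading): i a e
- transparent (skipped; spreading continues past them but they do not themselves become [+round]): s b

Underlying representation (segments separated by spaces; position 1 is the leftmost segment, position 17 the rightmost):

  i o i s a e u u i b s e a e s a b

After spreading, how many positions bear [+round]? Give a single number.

7

From /o/ at 2 leftward: 1 /i/ → [+round]; word edge.
From /u/ at 7 leftward: 6 /e/ → [+round]; 5 /a/ → [+round]; 4 /s/ transparent; 3 /i/ → [+round]; 2 /o/ is itself a trigger — this domain ends here.
From /u/ at 8 leftward: 7 /u/ is itself a trigger — this domain ends here.
Targets with no active source: positions 9 12 13 14 16 stay [-round].
[+round] positions on the surface: 1 2 3 5 6 7 8.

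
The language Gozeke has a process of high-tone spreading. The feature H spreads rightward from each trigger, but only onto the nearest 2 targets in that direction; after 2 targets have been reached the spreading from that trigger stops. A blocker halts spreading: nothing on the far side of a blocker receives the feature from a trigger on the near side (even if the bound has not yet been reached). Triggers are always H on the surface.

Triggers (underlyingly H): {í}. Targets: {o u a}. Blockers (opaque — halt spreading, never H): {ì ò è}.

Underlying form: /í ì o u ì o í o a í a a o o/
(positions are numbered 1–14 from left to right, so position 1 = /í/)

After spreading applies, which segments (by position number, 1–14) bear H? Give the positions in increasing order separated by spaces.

From /í/ at 1 rightward: 2 /ì/ blocks.
From /í/ at 7 rightward: 8 /o/ → H; 9 /a/ → H; bound reached.
From /í/ at 10 rightward: 11 /a/ → H; 12 /a/ → H; bound reached.
Targets with no active source: positions 3 4 6 13 14 stay [-high tone].

1 7 8 9 10 11 12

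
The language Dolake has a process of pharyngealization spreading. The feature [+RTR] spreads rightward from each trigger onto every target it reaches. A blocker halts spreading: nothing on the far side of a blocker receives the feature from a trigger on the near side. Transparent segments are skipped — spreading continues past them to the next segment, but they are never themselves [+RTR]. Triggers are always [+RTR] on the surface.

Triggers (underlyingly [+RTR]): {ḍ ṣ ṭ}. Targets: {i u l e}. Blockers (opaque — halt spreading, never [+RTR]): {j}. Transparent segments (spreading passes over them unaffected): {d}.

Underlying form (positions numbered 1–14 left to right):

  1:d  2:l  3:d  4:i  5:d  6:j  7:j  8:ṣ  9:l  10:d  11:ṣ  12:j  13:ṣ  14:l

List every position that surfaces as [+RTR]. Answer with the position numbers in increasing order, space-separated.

From /ṣ/ at 8 rightward: 9 /l/ → [+RTR]; 10 /d/ transparent; 11 /ṣ/ is itself a trigger — this domain ends here.
From /ṣ/ at 11 rightward: 12 /j/ blocks.
From /ṣ/ at 13 rightward: 14 /l/ → [+RTR]; word edge.
Targets with no active source: positions 2 4 stay [-emphatic].

8 9 11 13 14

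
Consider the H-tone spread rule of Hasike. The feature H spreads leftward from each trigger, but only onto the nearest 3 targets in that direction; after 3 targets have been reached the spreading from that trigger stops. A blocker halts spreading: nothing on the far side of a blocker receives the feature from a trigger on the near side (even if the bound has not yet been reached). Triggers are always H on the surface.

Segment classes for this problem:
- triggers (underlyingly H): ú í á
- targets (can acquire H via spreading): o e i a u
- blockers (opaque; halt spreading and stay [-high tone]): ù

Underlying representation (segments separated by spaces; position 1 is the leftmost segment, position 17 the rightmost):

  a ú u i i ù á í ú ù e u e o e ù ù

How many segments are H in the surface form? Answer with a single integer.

From /ú/ at 2 leftward: 1 /a/ → H; word edge.
From /á/ at 7 leftward: 6 /ù/ blocks.
From /í/ at 8 leftward: 7 /á/ is itself a trigger — this domain ends here.
From /ú/ at 9 leftward: 8 /í/ is itself a trigger — this domain ends here.
Targets with no active source: positions 3 4 5 11 12 13 14 15 stay [-high tone].
H positions on the surface: 1 2 7 8 9.

5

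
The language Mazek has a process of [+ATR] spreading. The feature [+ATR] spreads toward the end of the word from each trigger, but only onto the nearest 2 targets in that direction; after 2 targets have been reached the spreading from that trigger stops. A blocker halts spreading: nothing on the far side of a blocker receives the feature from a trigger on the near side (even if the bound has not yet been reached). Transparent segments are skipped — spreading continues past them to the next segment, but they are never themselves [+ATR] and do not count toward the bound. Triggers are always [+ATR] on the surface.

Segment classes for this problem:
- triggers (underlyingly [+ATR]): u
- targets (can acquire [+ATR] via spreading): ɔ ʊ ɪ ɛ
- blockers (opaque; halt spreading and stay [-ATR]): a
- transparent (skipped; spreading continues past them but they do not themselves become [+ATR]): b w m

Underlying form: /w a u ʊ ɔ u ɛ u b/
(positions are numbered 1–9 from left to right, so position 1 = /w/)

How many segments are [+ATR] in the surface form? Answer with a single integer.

6

From /u/ at 3 rightward: 4 /ʊ/ → [+ATR]; 5 /ɔ/ → [+ATR]; bound reached.
From /u/ at 6 rightward: 7 /ɛ/ → [+ATR]; 8 /u/ is itself a trigger — this domain ends here.
From /u/ at 8 rightward: 9 /b/ transparent; word edge.
[+ATR] positions on the surface: 3 4 5 6 7 8.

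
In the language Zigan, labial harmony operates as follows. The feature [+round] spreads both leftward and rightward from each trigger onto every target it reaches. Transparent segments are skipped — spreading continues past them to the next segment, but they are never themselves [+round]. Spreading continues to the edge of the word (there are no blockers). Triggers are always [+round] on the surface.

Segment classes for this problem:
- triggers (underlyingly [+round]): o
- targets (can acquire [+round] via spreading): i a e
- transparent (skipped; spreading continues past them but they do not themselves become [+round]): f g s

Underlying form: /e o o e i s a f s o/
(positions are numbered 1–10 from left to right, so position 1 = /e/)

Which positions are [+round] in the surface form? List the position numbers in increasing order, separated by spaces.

From /o/ at 2 rightward: 3 /o/ is itself a trigger — this domain ends here.
From /o/ at 2 leftward: 1 /e/ → [+round]; word edge.
From /o/ at 3 rightward: 4 /e/ → [+round]; 5 /i/ → [+round]; 6 /s/ transparent; 7 /a/ → [+round]; 8 /f/ transparent; 9 /s/ transparent; 10 /o/ is itself a trigger — this domain ends here.
From /o/ at 3 leftward: 2 /o/ is itself a trigger — this domain ends here.
From /o/ at 10 rightward: word edge.
From /o/ at 10 leftward: 9 /s/ transparent; 8 /f/ transparent; 7 /a/ → [+round]; 6 /s/ transparent; 5 /i/ → [+round]; 4 /e/ → [+round]; 3 /o/ is itself a trigger — this domain ends here.

1 2 3 4 5 7 10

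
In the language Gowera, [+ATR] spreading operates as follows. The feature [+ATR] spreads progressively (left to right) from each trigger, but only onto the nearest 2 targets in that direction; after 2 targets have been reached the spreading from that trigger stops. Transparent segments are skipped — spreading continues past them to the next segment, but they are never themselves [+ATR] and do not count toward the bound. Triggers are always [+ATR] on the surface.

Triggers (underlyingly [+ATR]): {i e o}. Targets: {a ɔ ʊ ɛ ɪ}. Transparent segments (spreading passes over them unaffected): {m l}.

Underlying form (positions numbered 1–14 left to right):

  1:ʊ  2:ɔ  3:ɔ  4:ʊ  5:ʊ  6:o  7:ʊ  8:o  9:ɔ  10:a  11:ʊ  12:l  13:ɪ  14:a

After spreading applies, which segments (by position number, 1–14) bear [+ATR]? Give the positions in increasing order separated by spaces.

6 7 8 9 10

From /o/ at 6 rightward: 7 /ʊ/ → [+ATR]; 8 /o/ is itself a trigger — this domain ends here.
From /o/ at 8 rightward: 9 /ɔ/ → [+ATR]; 10 /a/ → [+ATR]; bound reached.
Targets with no active source: positions 1 2 3 4 5 11 13 14 stay [-ATR].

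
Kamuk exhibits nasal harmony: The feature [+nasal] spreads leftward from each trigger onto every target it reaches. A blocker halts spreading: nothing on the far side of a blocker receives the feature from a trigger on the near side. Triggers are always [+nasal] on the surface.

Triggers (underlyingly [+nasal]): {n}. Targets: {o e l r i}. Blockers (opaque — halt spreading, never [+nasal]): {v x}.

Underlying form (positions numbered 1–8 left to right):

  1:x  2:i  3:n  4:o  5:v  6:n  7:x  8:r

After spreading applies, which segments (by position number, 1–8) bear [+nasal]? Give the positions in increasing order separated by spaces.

2 3 6

From /n/ at 3 leftward: 2 /i/ → [+nasal]; 1 /x/ blocks.
From /n/ at 6 leftward: 5 /v/ blocks.
Targets with no active source: positions 4 8 stay [-nasal].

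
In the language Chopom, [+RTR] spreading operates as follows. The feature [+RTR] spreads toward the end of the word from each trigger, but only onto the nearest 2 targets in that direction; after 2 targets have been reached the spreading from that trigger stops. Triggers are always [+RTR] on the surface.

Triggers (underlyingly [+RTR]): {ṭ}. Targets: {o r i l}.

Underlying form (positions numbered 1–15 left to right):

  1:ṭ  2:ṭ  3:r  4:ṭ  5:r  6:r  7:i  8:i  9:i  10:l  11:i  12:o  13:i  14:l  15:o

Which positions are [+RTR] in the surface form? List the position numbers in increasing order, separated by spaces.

1 2 3 4 5 6

From /ṭ/ at 1 rightward: 2 /ṭ/ is itself a trigger — this domain ends here.
From /ṭ/ at 2 rightward: 3 /r/ → [+RTR]; 4 /ṭ/ is itself a trigger — this domain ends here.
From /ṭ/ at 4 rightward: 5 /r/ → [+RTR]; 6 /r/ → [+RTR]; bound reached.
Targets with no active source: positions 7 8 9 10 11 12 13 14 15 stay [-emphatic].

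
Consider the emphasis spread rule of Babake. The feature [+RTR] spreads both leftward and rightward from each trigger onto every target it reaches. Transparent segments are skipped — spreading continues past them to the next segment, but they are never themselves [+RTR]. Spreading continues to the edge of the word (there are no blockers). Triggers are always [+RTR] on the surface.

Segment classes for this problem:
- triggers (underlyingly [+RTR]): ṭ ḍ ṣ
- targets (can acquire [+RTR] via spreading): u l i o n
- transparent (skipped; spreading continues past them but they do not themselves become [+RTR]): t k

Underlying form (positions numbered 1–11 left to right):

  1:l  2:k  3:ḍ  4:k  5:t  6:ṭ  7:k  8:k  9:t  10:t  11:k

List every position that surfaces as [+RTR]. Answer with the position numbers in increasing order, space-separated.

1 3 6

From /ḍ/ at 3 rightward: 4 /k/ transparent; 5 /t/ transparent; 6 /ṭ/ is itself a trigger — this domain ends here.
From /ḍ/ at 3 leftward: 2 /k/ transparent; 1 /l/ → [+RTR]; word edge.
From /ṭ/ at 6 rightward: 7 /k/ transparent; 8 /k/ transparent; 9 /t/ transparent; 10 /t/ transparent; 11 /k/ transparent; word edge.
From /ṭ/ at 6 leftward: 5 /t/ transparent; 4 /k/ transparent; 3 /ḍ/ is itself a trigger — this domain ends here.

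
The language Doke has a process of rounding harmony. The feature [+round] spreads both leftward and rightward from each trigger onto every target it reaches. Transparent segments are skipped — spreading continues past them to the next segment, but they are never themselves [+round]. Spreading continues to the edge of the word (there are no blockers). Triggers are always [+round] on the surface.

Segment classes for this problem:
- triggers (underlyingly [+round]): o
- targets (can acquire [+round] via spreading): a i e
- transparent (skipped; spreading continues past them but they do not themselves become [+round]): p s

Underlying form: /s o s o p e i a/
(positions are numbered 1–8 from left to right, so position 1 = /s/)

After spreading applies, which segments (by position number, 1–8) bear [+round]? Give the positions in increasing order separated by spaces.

From /o/ at 2 rightward: 3 /s/ transparent; 4 /o/ is itself a trigger — this domain ends here.
From /o/ at 2 leftward: 1 /s/ transparent; word edge.
From /o/ at 4 rightward: 5 /p/ transparent; 6 /e/ → [+round]; 7 /i/ → [+round]; 8 /a/ → [+round]; word edge.
From /o/ at 4 leftward: 3 /s/ transparent; 2 /o/ is itself a trigger — this domain ends here.

2 4 6 7 8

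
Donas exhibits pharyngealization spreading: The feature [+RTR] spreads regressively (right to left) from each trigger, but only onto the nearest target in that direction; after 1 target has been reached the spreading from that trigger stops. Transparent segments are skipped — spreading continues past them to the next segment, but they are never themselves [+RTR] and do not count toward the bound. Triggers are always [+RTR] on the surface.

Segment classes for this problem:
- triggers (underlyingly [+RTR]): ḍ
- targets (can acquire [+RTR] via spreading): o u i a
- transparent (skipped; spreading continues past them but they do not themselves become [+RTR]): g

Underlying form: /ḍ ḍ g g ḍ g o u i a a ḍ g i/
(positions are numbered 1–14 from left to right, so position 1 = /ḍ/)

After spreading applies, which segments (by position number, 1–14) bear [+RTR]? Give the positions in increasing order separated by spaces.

From /ḍ/ at 1 leftward: word edge.
From /ḍ/ at 2 leftward: 1 /ḍ/ is itself a trigger — this domain ends here.
From /ḍ/ at 5 leftward: 4 /g/ transparent; 3 /g/ transparent; 2 /ḍ/ is itself a trigger — this domain ends here.
From /ḍ/ at 12 leftward: 11 /a/ → [+RTR]; bound reached.
Targets with no active source: positions 7 8 9 10 14 stay [-emphatic].

1 2 5 11 12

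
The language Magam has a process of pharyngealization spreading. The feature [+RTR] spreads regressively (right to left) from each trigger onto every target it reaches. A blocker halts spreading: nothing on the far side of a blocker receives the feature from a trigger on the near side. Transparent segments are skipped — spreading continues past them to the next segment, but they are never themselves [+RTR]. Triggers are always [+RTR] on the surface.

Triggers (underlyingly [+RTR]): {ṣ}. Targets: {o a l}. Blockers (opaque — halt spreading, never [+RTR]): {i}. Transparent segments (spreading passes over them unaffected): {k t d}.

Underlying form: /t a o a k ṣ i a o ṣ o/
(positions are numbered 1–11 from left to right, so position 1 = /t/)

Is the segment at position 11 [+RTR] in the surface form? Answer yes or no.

From /ṣ/ at 6 leftward: 5 /k/ transparent; 4 /a/ → [+RTR]; 3 /o/ → [+RTR]; 2 /a/ → [+RTR]; 1 /t/ transparent; word edge.
From /ṣ/ at 10 leftward: 9 /o/ → [+RTR]; 8 /a/ → [+RTR]; 7 /i/ blocks.
Target with no active source: position 11 stays [-emphatic].
[+RTR] positions on the surface: 2 3 4 6 8 9 10.

no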